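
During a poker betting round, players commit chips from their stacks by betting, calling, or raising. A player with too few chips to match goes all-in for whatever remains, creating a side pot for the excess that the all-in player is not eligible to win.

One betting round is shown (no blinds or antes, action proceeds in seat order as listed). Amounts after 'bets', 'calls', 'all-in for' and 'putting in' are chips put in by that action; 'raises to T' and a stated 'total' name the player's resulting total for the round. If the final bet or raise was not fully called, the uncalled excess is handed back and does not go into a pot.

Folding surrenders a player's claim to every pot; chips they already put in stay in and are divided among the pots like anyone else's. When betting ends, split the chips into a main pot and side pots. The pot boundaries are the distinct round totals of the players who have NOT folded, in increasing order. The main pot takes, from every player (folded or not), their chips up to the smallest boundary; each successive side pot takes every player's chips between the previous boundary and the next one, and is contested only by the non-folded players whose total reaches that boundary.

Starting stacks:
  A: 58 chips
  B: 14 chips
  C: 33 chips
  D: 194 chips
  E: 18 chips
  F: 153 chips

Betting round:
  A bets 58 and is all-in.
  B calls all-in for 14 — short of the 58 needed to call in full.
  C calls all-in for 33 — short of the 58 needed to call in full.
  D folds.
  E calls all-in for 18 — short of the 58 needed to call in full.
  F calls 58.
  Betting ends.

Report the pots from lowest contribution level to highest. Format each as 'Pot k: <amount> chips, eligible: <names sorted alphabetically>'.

Pot 1: 70 chips, eligible: A, B, C, E, F
Pot 2: 16 chips, eligible: A, C, E, F
Pot 3: 45 chips, eligible: A, C, F
Pot 4: 50 chips, eligible: A, F

Derivation:
Contributions: A=58, B=14, C=33, E=18, F=58
Folded: D
Pot levels (distinct totals of non-folded players): 14, 18, 33, 58
Layer 1-14: 14 each from A, B, C, E, F = 14*5 = 70 chips; eligible A, B, C, E, F
Layer 15-18: 4 each from A, C, E, F = 4*4 = 16 chips; eligible A, C, E, F
Layer 19-33: 15 each from A, C, F = 15*3 = 45 chips; eligible A, C, F
Layer 34-58: 25 each from A, F = 25*2 = 50 chips; eligible A, F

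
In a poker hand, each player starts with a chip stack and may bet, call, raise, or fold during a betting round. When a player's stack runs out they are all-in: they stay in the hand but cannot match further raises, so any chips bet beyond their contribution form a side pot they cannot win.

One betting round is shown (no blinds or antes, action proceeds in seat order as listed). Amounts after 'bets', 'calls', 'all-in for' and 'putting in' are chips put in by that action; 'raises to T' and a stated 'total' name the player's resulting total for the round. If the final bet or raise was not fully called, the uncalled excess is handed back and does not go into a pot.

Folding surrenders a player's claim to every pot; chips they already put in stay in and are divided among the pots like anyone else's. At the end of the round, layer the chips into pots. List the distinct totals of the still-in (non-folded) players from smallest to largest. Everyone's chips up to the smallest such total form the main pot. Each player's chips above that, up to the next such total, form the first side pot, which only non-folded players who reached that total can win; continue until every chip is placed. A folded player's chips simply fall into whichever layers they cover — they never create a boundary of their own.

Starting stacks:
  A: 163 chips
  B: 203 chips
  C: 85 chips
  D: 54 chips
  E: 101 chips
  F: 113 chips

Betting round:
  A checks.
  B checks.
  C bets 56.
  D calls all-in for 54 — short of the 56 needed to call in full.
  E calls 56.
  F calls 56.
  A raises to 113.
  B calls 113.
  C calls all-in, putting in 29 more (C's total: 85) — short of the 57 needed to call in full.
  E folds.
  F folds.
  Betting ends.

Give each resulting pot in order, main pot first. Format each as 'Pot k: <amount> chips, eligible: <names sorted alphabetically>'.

Contributions: A=113, B=113, C=85, D=54, E=56, F=56
Folded: E, F
Pot levels (distinct totals of non-folded players): 54, 85, 113
Layer 1-54: 54 each from A, B, C, D, E, F = 54*6 = 324 chips; eligible A, B, C, D
Layer 55-85: A 31 + B 31 + C 31 + E 2 + F 2 = 97 chips; eligible A, B, C
Layer 86-113: 28 each from A, B = 28*2 = 56 chips; eligible A, B

Pot 1: 324 chips, eligible: A, B, C, D
Pot 2: 97 chips, eligible: A, B, C
Pot 3: 56 chips, eligible: A, B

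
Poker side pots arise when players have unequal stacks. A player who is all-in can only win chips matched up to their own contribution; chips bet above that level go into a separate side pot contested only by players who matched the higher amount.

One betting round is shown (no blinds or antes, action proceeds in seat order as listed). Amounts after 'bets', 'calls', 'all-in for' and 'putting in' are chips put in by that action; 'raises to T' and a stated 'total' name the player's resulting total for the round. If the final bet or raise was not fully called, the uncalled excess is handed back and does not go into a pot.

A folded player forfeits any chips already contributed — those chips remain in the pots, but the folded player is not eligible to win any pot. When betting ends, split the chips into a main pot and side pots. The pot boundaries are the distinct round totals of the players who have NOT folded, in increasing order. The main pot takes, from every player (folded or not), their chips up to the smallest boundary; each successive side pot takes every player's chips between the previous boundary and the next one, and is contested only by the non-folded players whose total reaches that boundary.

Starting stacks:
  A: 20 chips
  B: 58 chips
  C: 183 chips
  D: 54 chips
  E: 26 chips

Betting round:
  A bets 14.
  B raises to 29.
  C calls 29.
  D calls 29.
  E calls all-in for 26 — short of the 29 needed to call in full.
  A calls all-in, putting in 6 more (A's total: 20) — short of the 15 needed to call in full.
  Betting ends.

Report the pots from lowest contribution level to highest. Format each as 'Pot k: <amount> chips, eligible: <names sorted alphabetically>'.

Contributions: A=20, B=29, C=29, D=29, E=26
Pot levels (distinct totals of non-folded players): 20, 26, 29
Layer 1-20: 20 each from A, B, C, D, E = 20*5 = 100 chips; eligible A, B, C, D, E
Layer 21-26: 6 each from B, C, D, E = 6*4 = 24 chips; eligible B, C, D, E
Layer 27-29: 3 each from B, C, D = 3*3 = 9 chips; eligible B, C, D

Pot 1: 100 chips, eligible: A, B, C, D, E
Pot 2: 24 chips, eligible: B, C, D, E
Pot 3: 9 chips, eligible: B, C, D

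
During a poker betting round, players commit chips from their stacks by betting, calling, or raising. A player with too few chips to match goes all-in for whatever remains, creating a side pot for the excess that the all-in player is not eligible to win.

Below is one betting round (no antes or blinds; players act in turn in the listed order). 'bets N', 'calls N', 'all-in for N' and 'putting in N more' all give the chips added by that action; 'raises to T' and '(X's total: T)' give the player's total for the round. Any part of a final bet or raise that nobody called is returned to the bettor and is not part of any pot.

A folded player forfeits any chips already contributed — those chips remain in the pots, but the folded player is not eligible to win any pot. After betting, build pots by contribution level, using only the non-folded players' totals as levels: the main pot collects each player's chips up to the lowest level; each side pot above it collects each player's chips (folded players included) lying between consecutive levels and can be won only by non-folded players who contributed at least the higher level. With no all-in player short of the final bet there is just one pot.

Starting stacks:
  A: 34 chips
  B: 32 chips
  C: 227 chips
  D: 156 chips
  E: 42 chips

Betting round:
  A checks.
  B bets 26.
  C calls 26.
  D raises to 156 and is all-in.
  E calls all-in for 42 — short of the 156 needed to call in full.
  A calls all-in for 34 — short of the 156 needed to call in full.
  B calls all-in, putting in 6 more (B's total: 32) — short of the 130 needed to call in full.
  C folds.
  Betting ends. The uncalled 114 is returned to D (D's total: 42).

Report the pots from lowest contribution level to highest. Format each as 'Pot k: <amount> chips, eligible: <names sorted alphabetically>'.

Pot 1: 154 chips, eligible: A, B, D, E
Pot 2: 6 chips, eligible: A, D, E
Pot 3: 16 chips, eligible: D, E

Derivation:
Contributions (after 114 returned to D): A=34, B=32, C=26, D=42, E=42
Folded: C
Pot levels (distinct totals of non-folded players): 32, 34, 42
Layer 1-32: A 32 + B 32 + C 26 + D 32 + E 32 = 154 chips; eligible A, B, D, E
Layer 33-34: 2 each from A, D, E = 2*3 = 6 chips; eligible A, D, E
Layer 35-42: 8 each from D, E = 8*2 = 16 chips; eligible D, E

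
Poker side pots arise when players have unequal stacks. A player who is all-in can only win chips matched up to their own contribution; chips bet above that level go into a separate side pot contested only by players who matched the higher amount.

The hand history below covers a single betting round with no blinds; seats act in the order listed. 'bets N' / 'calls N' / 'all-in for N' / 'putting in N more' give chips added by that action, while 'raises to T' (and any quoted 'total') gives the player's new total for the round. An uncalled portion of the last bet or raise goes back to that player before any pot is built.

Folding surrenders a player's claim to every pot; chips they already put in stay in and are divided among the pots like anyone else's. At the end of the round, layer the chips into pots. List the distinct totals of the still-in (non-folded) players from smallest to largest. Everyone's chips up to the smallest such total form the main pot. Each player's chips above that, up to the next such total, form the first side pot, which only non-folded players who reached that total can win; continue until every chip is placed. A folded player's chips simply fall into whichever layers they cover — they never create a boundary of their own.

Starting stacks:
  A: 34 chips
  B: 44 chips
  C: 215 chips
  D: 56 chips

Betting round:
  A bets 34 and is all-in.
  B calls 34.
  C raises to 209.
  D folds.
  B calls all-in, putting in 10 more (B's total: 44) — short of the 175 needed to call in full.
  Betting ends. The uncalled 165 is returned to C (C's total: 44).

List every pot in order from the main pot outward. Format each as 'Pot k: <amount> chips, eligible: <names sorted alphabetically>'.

Contributions (after 165 returned to C): A=34, B=44, C=44
Folded: D
Pot levels (distinct totals of non-folded players): 34, 44
Layer 1-34: 34 each from A, B, C = 34*3 = 102 chips; eligible A, B, C
Layer 35-44: 10 each from B, C = 10*2 = 20 chips; eligible B, C

Pot 1: 102 chips, eligible: A, B, C
Pot 2: 20 chips, eligible: B, C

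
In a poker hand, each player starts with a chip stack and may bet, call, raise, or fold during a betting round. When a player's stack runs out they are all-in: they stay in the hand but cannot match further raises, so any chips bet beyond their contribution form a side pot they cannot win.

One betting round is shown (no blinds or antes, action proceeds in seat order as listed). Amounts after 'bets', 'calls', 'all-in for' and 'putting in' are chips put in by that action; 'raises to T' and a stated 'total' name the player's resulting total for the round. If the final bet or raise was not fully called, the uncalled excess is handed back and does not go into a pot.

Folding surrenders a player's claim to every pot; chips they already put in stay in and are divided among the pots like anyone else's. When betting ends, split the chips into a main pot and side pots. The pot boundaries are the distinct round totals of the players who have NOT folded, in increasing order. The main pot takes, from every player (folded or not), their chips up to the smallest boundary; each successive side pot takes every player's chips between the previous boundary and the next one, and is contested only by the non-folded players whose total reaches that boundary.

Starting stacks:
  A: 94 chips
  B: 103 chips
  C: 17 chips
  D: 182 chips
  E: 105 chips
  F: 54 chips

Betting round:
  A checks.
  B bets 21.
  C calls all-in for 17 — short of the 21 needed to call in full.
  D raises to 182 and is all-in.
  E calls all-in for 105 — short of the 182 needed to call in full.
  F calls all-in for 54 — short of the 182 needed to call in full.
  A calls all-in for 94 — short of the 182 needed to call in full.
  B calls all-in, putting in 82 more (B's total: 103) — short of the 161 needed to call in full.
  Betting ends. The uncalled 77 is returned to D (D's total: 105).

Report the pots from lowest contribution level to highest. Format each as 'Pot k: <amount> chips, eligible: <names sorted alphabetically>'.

Pot 1: 102 chips, eligible: A, B, C, D, E, F
Pot 2: 185 chips, eligible: A, B, D, E, F
Pot 3: 160 chips, eligible: A, B, D, E
Pot 4: 27 chips, eligible: B, D, E
Pot 5: 4 chips, eligible: D, E

Derivation:
Contributions (after 77 returned to D): A=94, B=103, C=17, D=105, E=105, F=54
Pot levels (distinct totals of non-folded players): 17, 54, 94, 103, 105
Layer 1-17: 17 each from A, B, C, D, E, F = 17*6 = 102 chips; eligible A, B, C, D, E, F
Layer 18-54: 37 each from A, B, D, E, F = 37*5 = 185 chips; eligible A, B, D, E, F
Layer 55-94: 40 each from A, B, D, E = 40*4 = 160 chips; eligible A, B, D, E
Layer 95-103: 9 each from B, D, E = 9*3 = 27 chips; eligible B, D, E
Layer 104-105: 2 each from D, E = 2*2 = 4 chips; eligible D, E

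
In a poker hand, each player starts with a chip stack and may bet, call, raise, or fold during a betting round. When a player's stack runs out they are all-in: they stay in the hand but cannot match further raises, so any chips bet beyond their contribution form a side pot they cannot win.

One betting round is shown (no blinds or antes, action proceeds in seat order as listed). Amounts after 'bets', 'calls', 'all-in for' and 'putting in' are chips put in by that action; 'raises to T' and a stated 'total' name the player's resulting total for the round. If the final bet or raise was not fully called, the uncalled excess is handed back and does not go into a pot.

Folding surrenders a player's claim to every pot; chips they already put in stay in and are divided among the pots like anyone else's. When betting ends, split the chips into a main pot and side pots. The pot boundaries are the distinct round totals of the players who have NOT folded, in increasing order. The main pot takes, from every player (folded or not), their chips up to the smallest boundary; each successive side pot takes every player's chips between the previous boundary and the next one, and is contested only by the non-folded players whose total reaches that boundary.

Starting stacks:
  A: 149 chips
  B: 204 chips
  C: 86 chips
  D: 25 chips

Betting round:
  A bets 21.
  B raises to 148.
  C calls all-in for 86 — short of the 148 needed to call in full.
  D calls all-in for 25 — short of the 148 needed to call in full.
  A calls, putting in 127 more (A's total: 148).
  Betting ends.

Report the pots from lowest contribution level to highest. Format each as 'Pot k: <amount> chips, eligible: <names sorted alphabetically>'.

Contributions: A=148, B=148, C=86, D=25
Pot levels (distinct totals of non-folded players): 25, 86, 148
Layer 1-25: 25 each from A, B, C, D = 25*4 = 100 chips; eligible A, B, C, D
Layer 26-86: 61 each from A, B, C = 61*3 = 183 chips; eligible A, B, C
Layer 87-148: 62 each from A, B = 62*2 = 124 chips; eligible A, B

Pot 1: 100 chips, eligible: A, B, C, D
Pot 2: 183 chips, eligible: A, B, C
Pot 3: 124 chips, eligible: A, B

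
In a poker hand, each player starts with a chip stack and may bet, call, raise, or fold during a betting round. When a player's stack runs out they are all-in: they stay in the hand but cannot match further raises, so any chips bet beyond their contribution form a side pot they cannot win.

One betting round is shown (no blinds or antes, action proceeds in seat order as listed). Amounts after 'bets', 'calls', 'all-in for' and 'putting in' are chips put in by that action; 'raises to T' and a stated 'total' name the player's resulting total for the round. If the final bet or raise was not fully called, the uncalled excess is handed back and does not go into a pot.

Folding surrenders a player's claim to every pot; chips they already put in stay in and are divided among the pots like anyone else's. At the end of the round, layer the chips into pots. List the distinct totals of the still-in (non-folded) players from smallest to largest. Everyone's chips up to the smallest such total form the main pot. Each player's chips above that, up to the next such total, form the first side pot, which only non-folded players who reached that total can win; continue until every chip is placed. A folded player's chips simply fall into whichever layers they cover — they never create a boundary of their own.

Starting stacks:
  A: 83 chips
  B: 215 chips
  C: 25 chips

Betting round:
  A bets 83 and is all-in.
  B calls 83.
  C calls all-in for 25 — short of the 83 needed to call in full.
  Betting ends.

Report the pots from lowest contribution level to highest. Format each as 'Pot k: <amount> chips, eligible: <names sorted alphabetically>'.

Pot 1: 75 chips, eligible: A, B, C
Pot 2: 116 chips, eligible: A, B

Derivation:
Contributions: A=83, B=83, C=25
Pot levels (distinct totals of non-folded players): 25, 83
Layer 1-25: 25 each from A, B, C = 25*3 = 75 chips; eligible A, B, C
Layer 26-83: 58 each from A, B = 58*2 = 116 chips; eligible A, B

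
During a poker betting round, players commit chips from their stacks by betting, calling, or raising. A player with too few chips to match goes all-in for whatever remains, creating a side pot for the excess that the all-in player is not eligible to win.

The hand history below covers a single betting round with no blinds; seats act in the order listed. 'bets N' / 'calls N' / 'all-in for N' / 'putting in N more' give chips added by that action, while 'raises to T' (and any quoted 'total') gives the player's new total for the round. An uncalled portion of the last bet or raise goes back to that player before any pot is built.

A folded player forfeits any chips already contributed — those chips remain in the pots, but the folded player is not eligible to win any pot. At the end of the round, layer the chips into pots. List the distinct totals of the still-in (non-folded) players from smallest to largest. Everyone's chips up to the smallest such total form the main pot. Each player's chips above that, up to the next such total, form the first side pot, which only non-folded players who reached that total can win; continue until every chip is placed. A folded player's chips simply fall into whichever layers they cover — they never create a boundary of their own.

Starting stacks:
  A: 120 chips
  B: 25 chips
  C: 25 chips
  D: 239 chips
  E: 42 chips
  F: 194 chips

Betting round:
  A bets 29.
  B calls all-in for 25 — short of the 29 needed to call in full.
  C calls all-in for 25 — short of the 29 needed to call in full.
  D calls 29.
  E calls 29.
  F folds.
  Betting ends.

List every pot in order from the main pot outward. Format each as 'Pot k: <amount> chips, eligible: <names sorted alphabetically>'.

Pot 1: 125 chips, eligible: A, B, C, D, E
Pot 2: 12 chips, eligible: A, D, E

Derivation:
Contributions: A=29, B=25, C=25, D=29, E=29
Folded: F
Pot levels (distinct totals of non-folded players): 25, 29
Layer 1-25: 25 each from A, B, C, D, E = 25*5 = 125 chips; eligible A, B, C, D, E
Layer 26-29: 4 each from A, D, E = 4*3 = 12 chips; eligible A, D, E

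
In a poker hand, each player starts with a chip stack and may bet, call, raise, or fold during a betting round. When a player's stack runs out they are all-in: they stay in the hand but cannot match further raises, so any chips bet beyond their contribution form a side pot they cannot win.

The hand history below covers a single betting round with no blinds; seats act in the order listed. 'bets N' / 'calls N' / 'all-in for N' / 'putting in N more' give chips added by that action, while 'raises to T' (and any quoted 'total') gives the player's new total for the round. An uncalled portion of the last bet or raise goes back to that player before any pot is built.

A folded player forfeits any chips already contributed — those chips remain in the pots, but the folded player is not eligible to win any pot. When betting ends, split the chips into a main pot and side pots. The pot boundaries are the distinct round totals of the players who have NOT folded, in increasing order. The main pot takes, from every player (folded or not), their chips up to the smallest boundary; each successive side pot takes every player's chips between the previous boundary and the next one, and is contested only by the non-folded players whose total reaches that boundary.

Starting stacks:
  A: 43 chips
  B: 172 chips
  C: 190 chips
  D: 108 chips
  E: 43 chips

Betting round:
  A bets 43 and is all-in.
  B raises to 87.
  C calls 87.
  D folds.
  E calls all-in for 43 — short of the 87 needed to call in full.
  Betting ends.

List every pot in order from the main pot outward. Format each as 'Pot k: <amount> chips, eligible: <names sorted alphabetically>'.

Pot 1: 172 chips, eligible: A, B, C, E
Pot 2: 88 chips, eligible: B, C

Derivation:
Contributions: A=43, B=87, C=87, E=43
Folded: D
Pot levels (distinct totals of non-folded players): 43, 87
Layer 1-43: 43 each from A, B, C, E = 43*4 = 172 chips; eligible A, B, C, E
Layer 44-87: 44 each from B, C = 44*2 = 88 chips; eligible B, C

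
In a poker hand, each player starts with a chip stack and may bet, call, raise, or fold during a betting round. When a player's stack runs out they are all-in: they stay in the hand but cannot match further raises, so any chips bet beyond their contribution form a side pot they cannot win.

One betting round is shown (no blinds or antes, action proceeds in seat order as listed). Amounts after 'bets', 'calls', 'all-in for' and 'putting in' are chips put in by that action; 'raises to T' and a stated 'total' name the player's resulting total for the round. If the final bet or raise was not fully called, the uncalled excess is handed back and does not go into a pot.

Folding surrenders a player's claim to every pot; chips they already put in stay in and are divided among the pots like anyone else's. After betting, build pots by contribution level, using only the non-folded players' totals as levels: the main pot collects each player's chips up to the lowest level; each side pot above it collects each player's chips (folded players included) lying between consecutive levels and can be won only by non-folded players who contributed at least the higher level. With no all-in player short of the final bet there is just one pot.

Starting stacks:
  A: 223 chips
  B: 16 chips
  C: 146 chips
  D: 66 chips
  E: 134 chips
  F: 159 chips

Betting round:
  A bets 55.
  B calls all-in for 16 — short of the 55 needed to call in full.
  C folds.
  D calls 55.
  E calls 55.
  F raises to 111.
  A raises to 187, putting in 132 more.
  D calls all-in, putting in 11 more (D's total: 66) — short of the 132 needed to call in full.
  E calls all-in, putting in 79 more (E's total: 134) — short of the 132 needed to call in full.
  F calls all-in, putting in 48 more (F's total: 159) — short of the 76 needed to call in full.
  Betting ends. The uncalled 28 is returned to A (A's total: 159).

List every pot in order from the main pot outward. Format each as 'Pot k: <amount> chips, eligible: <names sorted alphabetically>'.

Contributions (after 28 returned to A): A=159, B=16, D=66, E=134, F=159
Folded: C
Pot levels (distinct totals of non-folded players): 16, 66, 134, 159
Layer 1-16: 16 each from A, B, D, E, F = 16*5 = 80 chips; eligible A, B, D, E, F
Layer 17-66: 50 each from A, D, E, F = 50*4 = 200 chips; eligible A, D, E, F
Layer 67-134: 68 each from A, E, F = 68*3 = 204 chips; eligible A, E, F
Layer 135-159: 25 each from A, F = 25*2 = 50 chips; eligible A, F

Pot 1: 80 chips, eligible: A, B, D, E, F
Pot 2: 200 chips, eligible: A, D, E, F
Pot 3: 204 chips, eligible: A, E, F
Pot 4: 50 chips, eligible: A, F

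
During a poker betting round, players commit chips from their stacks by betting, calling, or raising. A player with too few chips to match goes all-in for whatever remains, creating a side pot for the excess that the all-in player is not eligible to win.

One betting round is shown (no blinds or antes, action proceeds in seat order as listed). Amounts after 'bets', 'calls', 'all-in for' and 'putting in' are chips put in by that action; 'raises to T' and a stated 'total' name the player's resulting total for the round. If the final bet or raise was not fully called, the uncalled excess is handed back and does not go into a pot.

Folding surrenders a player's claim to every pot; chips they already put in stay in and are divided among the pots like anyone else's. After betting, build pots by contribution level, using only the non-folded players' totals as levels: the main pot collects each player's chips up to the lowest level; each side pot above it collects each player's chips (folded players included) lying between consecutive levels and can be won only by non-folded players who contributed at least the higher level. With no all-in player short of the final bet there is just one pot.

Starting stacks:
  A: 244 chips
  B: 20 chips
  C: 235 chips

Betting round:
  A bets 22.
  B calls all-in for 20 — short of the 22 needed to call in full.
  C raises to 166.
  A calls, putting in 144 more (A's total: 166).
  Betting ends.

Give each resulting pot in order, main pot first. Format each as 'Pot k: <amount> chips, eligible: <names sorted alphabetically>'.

Pot 1: 60 chips, eligible: A, B, C
Pot 2: 292 chips, eligible: A, C

Derivation:
Contributions: A=166, B=20, C=166
Pot levels (distinct totals of non-folded players): 20, 166
Layer 1-20: 20 each from A, B, C = 20*3 = 60 chips; eligible A, B, C
Layer 21-166: 146 each from A, C = 146*2 = 292 chips; eligible A, C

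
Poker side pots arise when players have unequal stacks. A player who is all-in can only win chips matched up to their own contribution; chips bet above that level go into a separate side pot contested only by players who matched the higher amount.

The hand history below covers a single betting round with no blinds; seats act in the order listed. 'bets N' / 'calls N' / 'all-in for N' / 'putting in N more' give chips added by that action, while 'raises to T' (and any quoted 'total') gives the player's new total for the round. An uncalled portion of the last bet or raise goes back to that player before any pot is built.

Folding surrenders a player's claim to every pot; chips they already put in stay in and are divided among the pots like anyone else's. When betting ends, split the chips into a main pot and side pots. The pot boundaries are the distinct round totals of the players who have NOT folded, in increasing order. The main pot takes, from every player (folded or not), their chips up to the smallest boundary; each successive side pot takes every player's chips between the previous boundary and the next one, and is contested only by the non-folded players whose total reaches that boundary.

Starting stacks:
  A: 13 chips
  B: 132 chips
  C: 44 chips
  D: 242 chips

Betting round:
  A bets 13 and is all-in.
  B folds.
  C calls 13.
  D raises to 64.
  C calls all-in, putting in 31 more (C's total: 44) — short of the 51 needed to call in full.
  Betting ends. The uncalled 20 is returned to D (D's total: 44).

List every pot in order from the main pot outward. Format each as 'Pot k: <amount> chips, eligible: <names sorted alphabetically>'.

Contributions (after 20 returned to D): A=13, C=44, D=44
Folded: B
Pot levels (distinct totals of non-folded players): 13, 44
Layer 1-13: 13 each from A, C, D = 13*3 = 39 chips; eligible A, C, D
Layer 14-44: 31 each from C, D = 31*2 = 62 chips; eligible C, D

Pot 1: 39 chips, eligible: A, C, D
Pot 2: 62 chips, eligible: C, D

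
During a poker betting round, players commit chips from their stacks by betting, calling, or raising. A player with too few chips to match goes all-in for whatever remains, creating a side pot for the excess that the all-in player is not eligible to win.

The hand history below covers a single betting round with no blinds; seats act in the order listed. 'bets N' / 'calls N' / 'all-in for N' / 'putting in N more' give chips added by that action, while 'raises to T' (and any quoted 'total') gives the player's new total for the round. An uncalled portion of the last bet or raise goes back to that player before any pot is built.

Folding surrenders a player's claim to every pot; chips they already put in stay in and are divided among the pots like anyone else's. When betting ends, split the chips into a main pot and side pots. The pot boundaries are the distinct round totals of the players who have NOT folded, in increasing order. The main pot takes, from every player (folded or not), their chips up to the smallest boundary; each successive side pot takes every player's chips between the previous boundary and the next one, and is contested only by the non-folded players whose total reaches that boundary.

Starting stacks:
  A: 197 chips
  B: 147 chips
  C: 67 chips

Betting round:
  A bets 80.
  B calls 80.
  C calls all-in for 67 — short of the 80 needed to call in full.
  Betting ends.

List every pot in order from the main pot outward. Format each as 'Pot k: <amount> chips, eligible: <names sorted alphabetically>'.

Contributions: A=80, B=80, C=67
Pot levels (distinct totals of non-folded players): 67, 80
Layer 1-67: 67 each from A, B, C = 67*3 = 201 chips; eligible A, B, C
Layer 68-80: 13 each from A, B = 13*2 = 26 chips; eligible A, B

Pot 1: 201 chips, eligible: A, B, C
Pot 2: 26 chips, eligible: A, B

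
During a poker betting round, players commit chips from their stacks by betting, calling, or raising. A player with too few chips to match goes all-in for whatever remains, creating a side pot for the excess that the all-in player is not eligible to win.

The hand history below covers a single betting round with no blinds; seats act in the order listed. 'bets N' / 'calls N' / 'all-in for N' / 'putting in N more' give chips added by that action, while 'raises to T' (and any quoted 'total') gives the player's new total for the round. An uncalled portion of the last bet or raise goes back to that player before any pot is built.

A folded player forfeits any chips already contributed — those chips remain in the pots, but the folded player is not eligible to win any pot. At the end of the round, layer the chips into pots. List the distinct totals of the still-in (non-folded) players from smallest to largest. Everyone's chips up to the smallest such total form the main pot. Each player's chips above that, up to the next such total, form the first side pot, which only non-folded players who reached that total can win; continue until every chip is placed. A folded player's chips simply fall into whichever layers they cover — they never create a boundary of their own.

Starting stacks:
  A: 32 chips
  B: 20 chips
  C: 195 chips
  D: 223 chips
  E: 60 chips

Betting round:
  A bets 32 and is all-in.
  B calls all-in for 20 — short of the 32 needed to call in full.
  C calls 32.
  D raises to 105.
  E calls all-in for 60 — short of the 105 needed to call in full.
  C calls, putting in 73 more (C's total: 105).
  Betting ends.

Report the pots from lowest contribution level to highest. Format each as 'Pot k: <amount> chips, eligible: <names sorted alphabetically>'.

Contributions: A=32, B=20, C=105, D=105, E=60
Pot levels (distinct totals of non-folded players): 20, 32, 60, 105
Layer 1-20: 20 each from A, B, C, D, E = 20*5 = 100 chips; eligible A, B, C, D, E
Layer 21-32: 12 each from A, C, D, E = 12*4 = 48 chips; eligible A, C, D, E
Layer 33-60: 28 each from C, D, E = 28*3 = 84 chips; eligible C, D, E
Layer 61-105: 45 each from C, D = 45*2 = 90 chips; eligible C, D

Pot 1: 100 chips, eligible: A, B, C, D, E
Pot 2: 48 chips, eligible: A, C, D, E
Pot 3: 84 chips, eligible: C, D, E
Pot 4: 90 chips, eligible: C, D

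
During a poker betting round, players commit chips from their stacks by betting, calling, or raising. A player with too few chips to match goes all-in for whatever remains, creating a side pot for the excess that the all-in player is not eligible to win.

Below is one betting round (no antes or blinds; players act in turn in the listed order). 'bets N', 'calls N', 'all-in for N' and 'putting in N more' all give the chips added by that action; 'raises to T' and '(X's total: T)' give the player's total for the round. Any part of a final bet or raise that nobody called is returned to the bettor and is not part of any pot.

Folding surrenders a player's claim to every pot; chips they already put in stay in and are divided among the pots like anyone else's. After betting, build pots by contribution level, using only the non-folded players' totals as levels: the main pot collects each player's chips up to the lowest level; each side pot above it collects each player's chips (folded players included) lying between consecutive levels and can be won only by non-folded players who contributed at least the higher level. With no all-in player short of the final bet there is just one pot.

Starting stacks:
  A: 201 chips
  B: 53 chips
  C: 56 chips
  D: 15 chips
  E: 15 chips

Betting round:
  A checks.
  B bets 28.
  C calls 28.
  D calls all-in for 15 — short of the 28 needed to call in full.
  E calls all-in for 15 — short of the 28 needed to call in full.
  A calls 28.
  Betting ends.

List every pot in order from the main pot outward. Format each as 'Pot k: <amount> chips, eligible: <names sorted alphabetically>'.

Pot 1: 75 chips, eligible: A, B, C, D, E
Pot 2: 39 chips, eligible: A, B, C

Derivation:
Contributions: A=28, B=28, C=28, D=15, E=15
Pot levels (distinct totals of non-folded players): 15, 28
Layer 1-15: 15 each from A, B, C, D, E = 15*5 = 75 chips; eligible A, B, C, D, E
Layer 16-28: 13 each from A, B, C = 13*3 = 39 chips; eligible A, B, C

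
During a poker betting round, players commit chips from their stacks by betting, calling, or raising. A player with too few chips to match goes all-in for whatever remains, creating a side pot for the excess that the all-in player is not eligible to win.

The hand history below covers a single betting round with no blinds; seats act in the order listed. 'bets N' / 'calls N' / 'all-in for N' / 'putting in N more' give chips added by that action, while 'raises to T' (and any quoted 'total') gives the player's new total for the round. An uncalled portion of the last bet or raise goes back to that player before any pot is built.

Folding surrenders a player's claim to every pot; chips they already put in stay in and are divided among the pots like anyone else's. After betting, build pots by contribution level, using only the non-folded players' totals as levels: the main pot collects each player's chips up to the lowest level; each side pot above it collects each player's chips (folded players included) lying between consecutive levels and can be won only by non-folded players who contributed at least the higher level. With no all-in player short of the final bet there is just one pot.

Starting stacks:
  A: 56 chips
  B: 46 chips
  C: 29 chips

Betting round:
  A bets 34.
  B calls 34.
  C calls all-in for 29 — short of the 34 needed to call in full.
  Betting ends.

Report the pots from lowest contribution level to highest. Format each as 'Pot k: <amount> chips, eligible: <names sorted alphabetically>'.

Pot 1: 87 chips, eligible: A, B, C
Pot 2: 10 chips, eligible: A, B

Derivation:
Contributions: A=34, B=34, C=29
Pot levels (distinct totals of non-folded players): 29, 34
Layer 1-29: 29 each from A, B, C = 29*3 = 87 chips; eligible A, B, C
Layer 30-34: 5 each from A, B = 5*2 = 10 chips; eligible A, B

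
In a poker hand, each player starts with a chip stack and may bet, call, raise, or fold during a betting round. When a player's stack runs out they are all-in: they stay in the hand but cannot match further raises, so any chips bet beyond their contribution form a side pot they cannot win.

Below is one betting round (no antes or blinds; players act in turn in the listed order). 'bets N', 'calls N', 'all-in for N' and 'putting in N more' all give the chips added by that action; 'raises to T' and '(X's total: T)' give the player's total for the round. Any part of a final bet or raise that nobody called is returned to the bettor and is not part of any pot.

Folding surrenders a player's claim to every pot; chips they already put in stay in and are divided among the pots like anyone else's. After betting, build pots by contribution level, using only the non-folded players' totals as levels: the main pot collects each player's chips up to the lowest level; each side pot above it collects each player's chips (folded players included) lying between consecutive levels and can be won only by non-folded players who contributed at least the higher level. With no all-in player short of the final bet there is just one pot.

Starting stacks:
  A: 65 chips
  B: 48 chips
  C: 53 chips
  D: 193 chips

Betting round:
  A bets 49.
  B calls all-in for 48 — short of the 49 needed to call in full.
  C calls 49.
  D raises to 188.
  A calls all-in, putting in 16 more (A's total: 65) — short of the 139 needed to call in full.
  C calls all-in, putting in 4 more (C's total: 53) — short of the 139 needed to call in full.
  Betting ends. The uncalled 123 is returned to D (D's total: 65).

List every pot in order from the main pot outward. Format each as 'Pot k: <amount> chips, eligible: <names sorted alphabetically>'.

Contributions (after 123 returned to D): A=65, B=48, C=53, D=65
Pot levels (distinct totals of non-folded players): 48, 53, 65
Layer 1-48: 48 each from A, B, C, D = 48*4 = 192 chips; eligible A, B, C, D
Layer 49-53: 5 each from A, C, D = 5*3 = 15 chips; eligible A, C, D
Layer 54-65: 12 each from A, D = 12*2 = 24 chips; eligible A, D

Pot 1: 192 chips, eligible: A, B, C, D
Pot 2: 15 chips, eligible: A, C, D
Pot 3: 24 chips, eligible: A, D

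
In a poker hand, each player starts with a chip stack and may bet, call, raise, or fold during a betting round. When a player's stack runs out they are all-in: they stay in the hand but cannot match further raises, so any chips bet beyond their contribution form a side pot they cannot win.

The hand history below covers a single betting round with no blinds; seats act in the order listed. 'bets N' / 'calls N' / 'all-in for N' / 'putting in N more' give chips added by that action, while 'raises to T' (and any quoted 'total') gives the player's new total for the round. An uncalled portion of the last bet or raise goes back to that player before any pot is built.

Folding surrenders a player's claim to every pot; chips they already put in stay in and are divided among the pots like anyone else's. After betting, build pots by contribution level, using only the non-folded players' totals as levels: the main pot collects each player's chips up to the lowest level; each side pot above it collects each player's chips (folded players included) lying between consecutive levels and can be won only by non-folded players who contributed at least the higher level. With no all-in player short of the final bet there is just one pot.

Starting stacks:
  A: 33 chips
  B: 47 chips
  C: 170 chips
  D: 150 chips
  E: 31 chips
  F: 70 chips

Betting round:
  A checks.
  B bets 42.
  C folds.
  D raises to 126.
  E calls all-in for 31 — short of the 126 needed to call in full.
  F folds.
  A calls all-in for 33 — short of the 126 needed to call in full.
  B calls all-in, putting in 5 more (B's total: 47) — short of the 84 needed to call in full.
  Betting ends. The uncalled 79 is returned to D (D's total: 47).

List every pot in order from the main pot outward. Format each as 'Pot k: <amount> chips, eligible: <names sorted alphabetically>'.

Contributions (after 79 returned to D): A=33, B=47, D=47, E=31
Folded: C, F
Pot levels (distinct totals of non-folded players): 31, 33, 47
Layer 1-31: 31 each from A, B, D, E = 31*4 = 124 chips; eligible A, B, D, E
Layer 32-33: 2 each from A, B, D = 2*3 = 6 chips; eligible A, B, D
Layer 34-47: 14 each from B, D = 14*2 = 28 chips; eligible B, D

Pot 1: 124 chips, eligible: A, B, D, E
Pot 2: 6 chips, eligible: A, B, D
Pot 3: 28 chips, eligible: B, D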